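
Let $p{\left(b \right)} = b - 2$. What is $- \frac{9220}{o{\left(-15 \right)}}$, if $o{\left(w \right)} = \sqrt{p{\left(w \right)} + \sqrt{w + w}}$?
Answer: $- \frac{9220}{\sqrt{-17 + i \sqrt{30}}} \approx -338.62 + 2155.2 i$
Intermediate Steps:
$p{\left(b \right)} = -2 + b$ ($p{\left(b \right)} = b - 2 = -2 + b$)
$o{\left(w \right)} = \sqrt{-2 + w + \sqrt{2} \sqrt{w}}$ ($o{\left(w \right)} = \sqrt{\left(-2 + w\right) + \sqrt{w + w}} = \sqrt{\left(-2 + w\right) + \sqrt{2 w}} = \sqrt{\left(-2 + w\right) + \sqrt{2} \sqrt{w}} = \sqrt{-2 + w + \sqrt{2} \sqrt{w}}$)
$- \frac{9220}{o{\left(-15 \right)}} = - \frac{9220}{\sqrt{-2 - 15 + \sqrt{2} \sqrt{-15}}} = - \frac{9220}{\sqrt{-2 - 15 + \sqrt{2} i \sqrt{15}}} = - \frac{9220}{\sqrt{-2 - 15 + i \sqrt{30}}} = - \frac{9220}{\sqrt{-17 + i \sqrt{30}}}$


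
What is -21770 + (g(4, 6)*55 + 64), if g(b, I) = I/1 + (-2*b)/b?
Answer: -21486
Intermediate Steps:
g(b, I) = -2 + I (g(b, I) = I*1 - 2 = I - 2 = -2 + I)
-21770 + (g(4, 6)*55 + 64) = -21770 + ((-2 + 6)*55 + 64) = -21770 + (4*55 + 64) = -21770 + (220 + 64) = -21770 + 284 = -21486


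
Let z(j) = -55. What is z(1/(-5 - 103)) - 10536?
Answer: -10591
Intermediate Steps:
z(1/(-5 - 103)) - 10536 = -55 - 10536 = -10591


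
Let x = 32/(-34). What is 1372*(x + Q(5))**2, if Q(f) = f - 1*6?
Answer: 1494108/289 ≈ 5169.9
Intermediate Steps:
x = -16/17 (x = 32*(-1/34) = -16/17 ≈ -0.94118)
Q(f) = -6 + f (Q(f) = f - 6 = -6 + f)
1372*(x + Q(5))**2 = 1372*(-16/17 + (-6 + 5))**2 = 1372*(-16/17 - 1)**2 = 1372*(-33/17)**2 = 1372*(1089/289) = 1494108/289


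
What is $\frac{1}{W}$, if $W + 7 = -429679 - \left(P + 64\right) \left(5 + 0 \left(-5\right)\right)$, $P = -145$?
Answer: $- \frac{1}{429281} \approx -2.3295 \cdot 10^{-6}$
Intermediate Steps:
$W = -429281$ ($W = -7 - \left(429679 + \left(-145 + 64\right) \left(5 + 0 \left(-5\right)\right)\right) = -7 - \left(429679 - 81 \left(5 + 0\right)\right) = -7 - \left(429679 - 405\right) = -7 - 429274 = -429281$)
$\frac{1}{W} = \frac{1}{-429281} = - \frac{1}{429281}$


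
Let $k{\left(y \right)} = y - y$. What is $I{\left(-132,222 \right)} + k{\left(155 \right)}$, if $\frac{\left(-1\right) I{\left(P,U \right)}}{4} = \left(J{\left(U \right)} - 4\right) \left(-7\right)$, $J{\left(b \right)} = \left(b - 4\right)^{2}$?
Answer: $1330560$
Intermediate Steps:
$J{\left(b \right)} = \left(-4 + b\right)^{2}$
$k{\left(y \right)} = 0$
$I{\left(P,U \right)} = -112 + 28 \left(-4 + U\right)^{2}$ ($I{\left(P,U \right)} = - 4 \left(\left(-4 + U\right)^{2} - 4\right) \left(-7\right) = - 4 \left(-4 + \left(-4 + U\right)^{2}\right) \left(-7\right) = - 4 \left(28 - 7 \left(-4 + U\right)^{2}\right) = -112 + 28 \left(-4 + U\right)^{2}$)
$I{\left(-132,222 \right)} + k{\left(155 \right)} = \left(-112 + 28 \left(-4 + 222\right)^{2}\right) + 0 = \left(-112 + 28 \cdot 218^{2}\right) + 0 = \left(-112 + 28 \cdot 47524\right) + 0 = \left(-112 + 1330672\right) + 0 = 1330560 + 0 = 1330560$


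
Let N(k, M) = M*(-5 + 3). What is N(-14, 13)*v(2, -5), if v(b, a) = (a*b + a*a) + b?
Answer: -442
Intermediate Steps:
N(k, M) = -2*M (N(k, M) = M*(-2) = -2*M)
v(b, a) = b + a² + a*b (v(b, a) = (a*b + a²) + b = (a² + a*b) + b = b + a² + a*b)
N(-14, 13)*v(2, -5) = (-2*13)*(2 + (-5)² - 5*2) = -26*(2 + 25 - 10) = -26*17 = -442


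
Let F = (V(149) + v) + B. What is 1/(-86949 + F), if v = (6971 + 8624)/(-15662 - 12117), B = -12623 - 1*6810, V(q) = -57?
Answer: -27779/2956784576 ≈ -9.3950e-6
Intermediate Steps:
B = -19433 (B = -12623 - 6810 = -19433)
v = -15595/27779 (v = 15595/(-27779) = 15595*(-1/27779) = -15595/27779 ≈ -0.56140)
F = -541428305/27779 (F = (-57 - 15595/27779) - 19433 = -1598998/27779 - 19433 = -541428305/27779 ≈ -19491.)
1/(-86949 + F) = 1/(-86949 - 541428305/27779) = 1/(-2956784576/27779) = -27779/2956784576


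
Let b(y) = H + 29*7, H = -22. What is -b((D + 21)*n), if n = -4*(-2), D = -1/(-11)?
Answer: -181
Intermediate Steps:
D = 1/11 (D = -1*(-1/11) = 1/11 ≈ 0.090909)
n = 8
b(y) = 181 (b(y) = -22 + 29*7 = -22 + 203 = 181)
-b((D + 21)*n) = -1*181 = -181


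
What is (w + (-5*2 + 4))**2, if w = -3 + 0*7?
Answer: 81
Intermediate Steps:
w = -3 (w = -3 + 0 = -3)
(w + (-5*2 + 4))**2 = (-3 + (-5*2 + 4))**2 = (-3 + (-10 + 4))**2 = (-3 - 6)**2 = (-9)**2 = 81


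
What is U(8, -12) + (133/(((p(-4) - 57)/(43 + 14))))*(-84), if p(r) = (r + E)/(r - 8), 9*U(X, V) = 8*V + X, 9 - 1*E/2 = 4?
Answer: 11452352/1035 ≈ 11065.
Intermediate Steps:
E = 10 (E = 18 - 2*4 = 18 - 8 = 10)
U(X, V) = X/9 + 8*V/9 (U(X, V) = (8*V + X)/9 = (X + 8*V)/9 = X/9 + 8*V/9)
p(r) = (10 + r)/(-8 + r) (p(r) = (r + 10)/(r - 8) = (10 + r)/(-8 + r))
U(8, -12) + (133/(((p(-4) - 57)/(43 + 14))))*(-84) = ((1/9)*8 + (8/9)*(-12)) + (133/((((10 - 4)/(-8 - 4) - 57)/(43 + 14))))*(-84) = (8/9 - 32/3) + (133/(((6/(-12) - 57)/57)))*(-84) = -88/9 + (133/(((-1/12*6 - 57)*(1/57))))*(-84) = -88/9 + (133/(((-1/2 - 57)*(1/57))))*(-84) = -88/9 + (133/((-115/2*1/57)))*(-84) = -88/9 + (133/(-115/114))*(-84) = -88/9 + (133*(-114/115))*(-84) = -88/9 - 15162/115*(-84) = -88/9 + 1273608/115 = 11452352/1035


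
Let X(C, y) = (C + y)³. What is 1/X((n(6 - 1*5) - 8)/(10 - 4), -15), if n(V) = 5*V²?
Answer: -8/29791 ≈ -0.00026854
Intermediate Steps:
1/X((n(6 - 1*5) - 8)/(10 - 4), -15) = 1/(((5*(6 - 1*5)² - 8)/(10 - 4) - 15)³) = 1/(((5*(6 - 5)² - 8)/6 - 15)³) = 1/(((5*1² - 8)*(⅙) - 15)³) = 1/(((5*1 - 8)*(⅙) - 15)³) = 1/(((5 - 8)*(⅙) - 15)³) = 1/((-3*⅙ - 15)³) = 1/((-½ - 15)³) = 1/((-31/2)³) = 1/(-29791/8) = -8/29791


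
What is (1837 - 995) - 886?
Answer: -44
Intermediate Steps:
(1837 - 995) - 886 = 842 - 886 = -44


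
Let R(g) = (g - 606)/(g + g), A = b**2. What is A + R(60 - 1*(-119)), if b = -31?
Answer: 343611/358 ≈ 959.81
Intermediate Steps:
A = 961 (A = (-31)**2 = 961)
R(g) = (-606 + g)/(2*g) (R(g) = (-606 + g)/((2*g)) = (-606 + g)*(1/(2*g)) = (-606 + g)/(2*g))
A + R(60 - 1*(-119)) = 961 + (-606 + (60 - 1*(-119)))/(2*(60 - 1*(-119))) = 961 + (-606 + (60 + 119))/(2*(60 + 119)) = 961 + (1/2)*(-606 + 179)/179 = 961 + (1/2)*(1/179)*(-427) = 961 - 427/358 = 343611/358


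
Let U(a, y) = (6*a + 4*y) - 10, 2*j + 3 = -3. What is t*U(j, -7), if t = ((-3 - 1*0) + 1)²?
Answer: -224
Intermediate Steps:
j = -3 (j = -3/2 + (½)*(-3) = -3/2 - 3/2 = -3)
U(a, y) = -10 + 4*y + 6*a (U(a, y) = (4*y + 6*a) - 10 = -10 + 4*y + 6*a)
t = 4 (t = ((-3 + 0) + 1)² = (-3 + 1)² = (-2)² = 4)
t*U(j, -7) = 4*(-10 + 4*(-7) + 6*(-3)) = 4*(-10 - 28 - 18) = 4*(-56) = -224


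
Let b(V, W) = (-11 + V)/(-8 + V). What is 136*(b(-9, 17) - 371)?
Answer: -50296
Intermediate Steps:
b(V, W) = (-11 + V)/(-8 + V)
136*(b(-9, 17) - 371) = 136*((-11 - 9)/(-8 - 9) - 371) = 136*(-20/(-17) - 371) = 136*(-1/17*(-20) - 371) = 136*(20/17 - 371) = 136*(-6287/17) = -50296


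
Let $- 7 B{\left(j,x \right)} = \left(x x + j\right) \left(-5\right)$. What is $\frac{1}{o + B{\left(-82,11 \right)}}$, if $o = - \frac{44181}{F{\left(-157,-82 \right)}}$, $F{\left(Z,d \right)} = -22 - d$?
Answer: $- \frac{140}{99189} \approx -0.0014114$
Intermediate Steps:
$B{\left(j,x \right)} = \frac{5 j}{7} + \frac{5 x^{2}}{7}$ ($B{\left(j,x \right)} = - \frac{\left(x x + j\right) \left(-5\right)}{7} = - \frac{\left(x^{2} + j\right) \left(-5\right)}{7} = - \frac{\left(j + x^{2}\right) \left(-5\right)}{7} = - \frac{- 5 j - 5 x^{2}}{7} = \frac{5 j}{7} + \frac{5 x^{2}}{7}$)
$o = - \frac{14727}{20}$ ($o = - \frac{44181}{-22 - -82} = - \frac{44181}{-22 + 82} = - \frac{44181}{60} = \left(-44181\right) \frac{1}{60} = - \frac{14727}{20} \approx -736.35$)
$\frac{1}{o + B{\left(-82,11 \right)}} = \frac{1}{- \frac{14727}{20} + \left(\frac{5}{7} \left(-82\right) + \frac{5 \cdot 11^{2}}{7}\right)} = \frac{1}{- \frac{14727}{20} + \left(- \frac{410}{7} + \frac{5}{7} \cdot 121\right)} = \frac{1}{- \frac{14727}{20} + \left(- \frac{410}{7} + \frac{605}{7}\right)} = \frac{1}{- \frac{14727}{20} + \frac{195}{7}} = \frac{1}{- \frac{99189}{140}} = - \frac{140}{99189}$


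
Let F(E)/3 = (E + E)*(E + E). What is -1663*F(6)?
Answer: -718416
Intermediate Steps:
F(E) = 12*E**2 (F(E) = 3*((E + E)*(E + E)) = 3*((2*E)*(2*E)) = 3*(4*E**2) = 12*E**2)
-1663*F(6) = -19956*6**2 = -19956*36 = -1663*432 = -718416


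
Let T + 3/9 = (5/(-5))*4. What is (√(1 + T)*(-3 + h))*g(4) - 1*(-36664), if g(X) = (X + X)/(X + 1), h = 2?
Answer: 36664 - 8*I*√30/15 ≈ 36664.0 - 2.9212*I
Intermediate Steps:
g(X) = 2*X/(1 + X) (g(X) = (2*X)/(1 + X) = 2*X/(1 + X))
T = -13/3 (T = -⅓ + (5/(-5))*4 = -⅓ + (5*(-⅕))*4 = -⅓ - 1*4 = -⅓ - 4 = -13/3 ≈ -4.3333)
(√(1 + T)*(-3 + h))*g(4) - 1*(-36664) = (√(1 - 13/3)*(-3 + 2))*(2*4/(1 + 4)) - 1*(-36664) = (√(-10/3)*(-1))*(2*4/5) + 36664 = ((I*√30/3)*(-1))*(2*4*(⅕)) + 36664 = -I*√30/3*(8/5) + 36664 = -8*I*√30/15 + 36664 = 36664 - 8*I*√30/15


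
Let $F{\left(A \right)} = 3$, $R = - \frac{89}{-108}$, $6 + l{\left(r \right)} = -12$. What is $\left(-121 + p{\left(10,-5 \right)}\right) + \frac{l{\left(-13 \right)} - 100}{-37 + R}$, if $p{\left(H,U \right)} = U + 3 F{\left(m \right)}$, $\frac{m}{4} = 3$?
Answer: $- \frac{444375}{3907} \approx -113.74$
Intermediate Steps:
$l{\left(r \right)} = -18$ ($l{\left(r \right)} = -6 - 12 = -18$)
$m = 12$ ($m = 4 \cdot 3 = 12$)
$R = \frac{89}{108}$ ($R = \left(-89\right) \left(- \frac{1}{108}\right) = \frac{89}{108} \approx 0.82407$)
$p{\left(H,U \right)} = 9 + U$ ($p{\left(H,U \right)} = U + 3 \cdot 3 = U + 9 = 9 + U$)
$\left(-121 + p{\left(10,-5 \right)}\right) + \frac{l{\left(-13 \right)} - 100}{-37 + R} = \left(-121 + \left(9 - 5\right)\right) + \frac{-18 - 100}{-37 + \frac{89}{108}} = \left(-121 + 4\right) - \frac{118}{- \frac{3907}{108}} = -117 - - \frac{12744}{3907} = -117 + \frac{12744}{3907} = - \frac{444375}{3907}$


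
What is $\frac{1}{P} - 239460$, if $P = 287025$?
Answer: $- \frac{68731006499}{287025} \approx -2.3946 \cdot 10^{5}$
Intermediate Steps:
$\frac{1}{P} - 239460 = \frac{1}{287025} - 239460 = - \frac{68731006499}{287025}$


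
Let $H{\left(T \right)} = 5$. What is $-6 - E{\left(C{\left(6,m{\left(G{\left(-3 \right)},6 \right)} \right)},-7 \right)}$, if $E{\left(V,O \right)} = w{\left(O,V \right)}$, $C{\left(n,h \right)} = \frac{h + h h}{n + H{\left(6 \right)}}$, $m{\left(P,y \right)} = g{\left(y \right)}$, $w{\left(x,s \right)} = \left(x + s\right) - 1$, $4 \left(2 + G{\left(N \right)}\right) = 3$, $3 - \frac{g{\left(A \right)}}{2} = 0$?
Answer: $- \frac{20}{11} \approx -1.8182$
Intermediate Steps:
$g{\left(A \right)} = 6$ ($g{\left(A \right)} = 6 - 0 = 6 + 0 = 6$)
$G{\left(N \right)} = - \frac{5}{4}$ ($G{\left(N \right)} = -2 + \frac{1}{4} \cdot 3 = -2 + \frac{3}{4} = - \frac{5}{4}$)
$w{\left(x,s \right)} = -1 + s + x$ ($w{\left(x,s \right)} = \left(s + x\right) - 1 = -1 + s + x$)
$m{\left(P,y \right)} = 6$
$C{\left(n,h \right)} = \frac{h + h^{2}}{5 + n}$ ($C{\left(n,h \right)} = \frac{h + h h}{n + 5} = \frac{h + h^{2}}{5 + n}$)
$E{\left(V,O \right)} = -1 + O + V$ ($E{\left(V,O \right)} = -1 + V + O = -1 + O + V$)
$-6 - E{\left(C{\left(6,m{\left(G{\left(-3 \right)},6 \right)} \right)},-7 \right)} = -6 - \left(-1 - 7 + \frac{6 \left(1 + 6\right)}{5 + 6}\right) = -6 - \left(-1 - 7 + 6 \cdot \frac{1}{11} \cdot 7\right) = -6 - \left(-1 - 7 + \frac{42}{11}\right) = -6 - - \frac{46}{11} = -6 + \frac{46}{11} = - \frac{20}{11}$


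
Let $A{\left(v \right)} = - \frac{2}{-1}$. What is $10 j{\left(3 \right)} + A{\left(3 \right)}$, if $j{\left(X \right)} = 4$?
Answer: $42$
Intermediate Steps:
$A{\left(v \right)} = 2$ ($A{\left(v \right)} = \left(-2\right) \left(-1\right) = 2$)
$10 j{\left(3 \right)} + A{\left(3 \right)} = 10 \cdot 4 + 2 = 40 + 2 = 42$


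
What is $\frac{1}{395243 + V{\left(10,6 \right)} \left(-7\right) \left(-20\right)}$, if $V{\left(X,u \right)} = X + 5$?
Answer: $\frac{1}{397343} \approx 2.5167 \cdot 10^{-6}$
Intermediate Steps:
$V{\left(X,u \right)} = 5 + X$
$\frac{1}{395243 + V{\left(10,6 \right)} \left(-7\right) \left(-20\right)} = \frac{1}{395243 + \left(5 + 10\right) \left(-7\right) \left(-20\right)} = \frac{1}{395243 + 15 \left(-7\right) \left(-20\right)} = \frac{1}{395243 - -2100} = \frac{1}{395243 + 2100} = \frac{1}{397343}$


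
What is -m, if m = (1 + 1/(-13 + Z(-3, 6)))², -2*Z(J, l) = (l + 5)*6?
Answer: -2025/2116 ≈ -0.95699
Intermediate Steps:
Z(J, l) = -15 - 3*l (Z(J, l) = -(l + 5)*6/2 = -(5 + l)*6/2 = -(30 + 6*l)/2 = -15 - 3*l)
m = 2025/2116 (m = (1 + 1/(-13 + (-15 - 3*6)))² = (1 + 1/(-13 + (-15 - 18)))² = (1 + 1/(-13 - 33))² = (1 + 1/(-46))² = (1 - 1/46)² = (45/46)² = 2025/2116 ≈ 0.95699)
-m = -1*2025/2116 = -2025/2116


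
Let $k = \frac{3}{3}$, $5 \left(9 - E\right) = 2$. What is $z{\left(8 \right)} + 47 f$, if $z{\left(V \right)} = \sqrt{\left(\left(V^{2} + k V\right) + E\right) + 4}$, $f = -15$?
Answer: $-705 + \frac{3 \sqrt{235}}{5} \approx -695.8$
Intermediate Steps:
$E = \frac{43}{5}$ ($E = 9 - \frac{2}{5} = \frac{43}{5} \approx 8.6$)
$k = 1$ ($k = 3 \cdot \frac{1}{3} = 1$)
$z{\left(V \right)} = \sqrt{\frac{63}{5} + V + V^{2}}$ ($z{\left(V \right)} = \sqrt{\left(\left(V^{2} + 1 V\right) + \frac{43}{5}\right) + 4} = \sqrt{\left(\left(V^{2} + V\right) + \frac{43}{5}\right) + 4} = \sqrt{\left(\left(V + V^{2}\right) + \frac{43}{5}\right) + 4} = \sqrt{\left(\frac{43}{5} + V + V^{2}\right) + 4} = \sqrt{\frac{63}{5} + V + V^{2}}$)
$z{\left(8 \right)} + 47 f = \frac{\sqrt{315 + 25 \cdot 8 + 25 \cdot 8^{2}}}{5} + 47 \left(-15\right) = \frac{\sqrt{315 + 200 + 25 \cdot 64}}{5} - 705 = \frac{\sqrt{315 + 200 + 1600}}{5} - 705 = \frac{\sqrt{2115}}{5} - 705 = \frac{3 \sqrt{235}}{5} - 705 = -705 + \frac{3 \sqrt{235}}{5}$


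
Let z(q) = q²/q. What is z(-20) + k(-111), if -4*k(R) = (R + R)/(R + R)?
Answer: -81/4 ≈ -20.250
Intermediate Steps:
z(q) = q
k(R) = -¼ (k(R) = -(R + R)/(4*(R + R)) = -2*R/(4*(2*R)) = -2*R*1/(2*R)/4 = -¼*1 = -¼)
z(-20) + k(-111) = -20 - ¼ = -81/4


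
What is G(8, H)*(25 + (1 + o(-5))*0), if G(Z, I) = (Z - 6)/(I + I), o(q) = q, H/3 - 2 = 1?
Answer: 25/9 ≈ 2.7778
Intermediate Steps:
H = 9 (H = 6 + 3*1 = 6 + 3 = 9)
G(Z, I) = (-6 + Z)/(2*I) (G(Z, I) = (-6 + Z)/((2*I)) = (-6 + Z)*(1/(2*I)) = (-6 + Z)/(2*I))
G(8, H)*(25 + (1 + o(-5))*0) = ((½)*(-6 + 8)/9)*(25 + (1 - 5)*0) = ((½)*(⅑)*2)*(25 - 4*0) = (25 + 0)/9 = (⅑)*25 = 25/9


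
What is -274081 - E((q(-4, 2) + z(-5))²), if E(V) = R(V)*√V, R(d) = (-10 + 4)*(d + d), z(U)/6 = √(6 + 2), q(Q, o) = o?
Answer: -253249 + 43200*√2 ≈ -1.9216e+5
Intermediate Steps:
z(U) = 12*√2 (z(U) = 6*√(6 + 2) = 6*√8 = 6*(2*√2) = 12*√2)
R(d) = -12*d
E(V) = -12*V^(3/2) (E(V) = (-12*V)*√V = -12*V^(3/2))
-274081 - E((q(-4, 2) + z(-5))²) = -274081 - (-12)*((2 + 12*√2)²)^(3/2) = -274081 - (-12)*(2 + 12*√2)³ = -274081 + 12*(2 + 12*√2)³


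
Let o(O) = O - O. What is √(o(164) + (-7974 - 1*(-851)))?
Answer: I*√7123 ≈ 84.398*I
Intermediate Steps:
o(O) = 0
√(o(164) + (-7974 - 1*(-851))) = √(0 + (-7974 - 1*(-851))) = √(0 + (-7974 + 851)) = √(0 - 7123) = √(-7123) = I*√7123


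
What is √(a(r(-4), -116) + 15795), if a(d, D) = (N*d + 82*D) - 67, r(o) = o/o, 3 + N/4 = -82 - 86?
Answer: 2*√1383 ≈ 74.377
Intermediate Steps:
N = -684 (N = -12 + 4*(-82 - 86) = -12 + 4*(-168) = -12 - 672 = -684)
r(o) = 1
a(d, D) = -67 - 684*d + 82*D (a(d, D) = (-684*d + 82*D) - 67 = -67 - 684*d + 82*D)
√(a(r(-4), -116) + 15795) = √((-67 - 684*1 + 82*(-116)) + 15795) = √((-67 - 684 - 9512) + 15795) = √(-10263 + 15795) = √5532 = 2*√1383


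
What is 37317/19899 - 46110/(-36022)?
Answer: 376962644/119466963 ≈ 3.1554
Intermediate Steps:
37317/19899 - 46110/(-36022) = 37317*(1/19899) - 46110*(-1/36022) = 12439/6633 + 23055/18011 = 376962644/119466963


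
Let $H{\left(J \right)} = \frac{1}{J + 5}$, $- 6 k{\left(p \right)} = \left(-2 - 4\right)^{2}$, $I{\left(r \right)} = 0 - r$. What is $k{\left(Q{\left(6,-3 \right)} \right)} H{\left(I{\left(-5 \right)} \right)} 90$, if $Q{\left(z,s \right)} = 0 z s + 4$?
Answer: $-54$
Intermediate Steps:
$Q{\left(z,s \right)} = 4$ ($Q{\left(z,s \right)} = 0 s + 4 = 0 + 4 = 4$)
$I{\left(r \right)} = - r$
$k{\left(p \right)} = -6$ ($k{\left(p \right)} = - \frac{\left(-2 - 4\right)^{2}}{6} = - \frac{\left(-6\right)^{2}}{6} = \left(- \frac{1}{6}\right) 36 = -6$)
$H{\left(J \right)} = \frac{1}{5 + J}$
$k{\left(Q{\left(6,-3 \right)} \right)} H{\left(I{\left(-5 \right)} \right)} 90 = - \frac{6}{5 - -5} \cdot 90 = - \frac{6}{5 + 5} \cdot 90 = - \frac{6}{10} \cdot 90 = \left(-6\right) \frac{1}{10} \cdot 90 = \left(- \frac{3}{5}\right) 90 = -54$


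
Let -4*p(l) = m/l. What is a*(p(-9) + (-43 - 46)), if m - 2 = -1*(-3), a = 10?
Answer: -15995/18 ≈ -888.61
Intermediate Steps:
m = 5 (m = 2 - 1*(-3) = 2 + 3 = 5)
p(l) = -5/(4*l)
a*(p(-9) + (-43 - 46)) = 10*(-5/4/(-9) + (-43 - 46)) = 10*(-5/4*(-⅑) - 89) = 10*(5/36 - 89) = 10*(-3199/36) = -15995/18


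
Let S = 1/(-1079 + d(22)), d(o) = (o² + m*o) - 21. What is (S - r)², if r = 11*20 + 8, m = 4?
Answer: 14492548225/278784 ≈ 51985.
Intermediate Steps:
d(o) = -21 + o² + 4*o (d(o) = (o² + 4*o) - 21 = -21 + o² + 4*o)
S = -1/528 (S = 1/(-1079 + (-21 + 22² + 4*22)) = 1/(-1079 + (-21 + 484 + 88)) = 1/(-1079 + 551) = 1/(-528) = -1/528 ≈ -0.0018939)
r = 228 (r = 220 + 8 = 228)
(S - r)² = (-1/528 - 1*228)² = (-1/528 - 228)² = (-120385/528)² = 14492548225/278784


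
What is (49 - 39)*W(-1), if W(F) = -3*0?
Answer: 0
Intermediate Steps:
W(F) = 0
(49 - 39)*W(-1) = (49 - 39)*0 = 10*0 = 0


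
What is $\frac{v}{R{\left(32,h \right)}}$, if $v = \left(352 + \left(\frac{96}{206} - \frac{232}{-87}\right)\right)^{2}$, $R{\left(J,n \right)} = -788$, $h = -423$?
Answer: $- \frac{3010497424}{18809757} \approx -160.05$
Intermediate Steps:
$v = \frac{12041989696}{95481}$ ($v = \left(352 + \left(96 \cdot \frac{1}{206} - - \frac{8}{3}\right)\right)^{2} = \left(352 + \left(\frac{48}{103} + \frac{8}{3}\right)\right)^{2} = \left(352 + \frac{968}{309}\right)^{2} = \left(\frac{109736}{309}\right)^{2} = \frac{12041989696}{95481} \approx 1.2612 \cdot 10^{5}$)
$\frac{v}{R{\left(32,h \right)}} = \frac{12041989696}{95481 \left(-788\right)} = \frac{12041989696}{95481} \left(- \frac{1}{788}\right) = - \frac{3010497424}{18809757}$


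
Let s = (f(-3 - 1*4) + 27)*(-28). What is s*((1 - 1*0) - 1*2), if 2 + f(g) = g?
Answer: 504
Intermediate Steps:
f(g) = -2 + g
s = -504 (s = ((-2 + (-3 - 1*4)) + 27)*(-28) = ((-2 + (-3 - 4)) + 27)*(-28) = ((-2 - 7) + 27)*(-28) = (-9 + 27)*(-28) = 18*(-28) = -504)
s*((1 - 1*0) - 1*2) = -504*((1 - 1*0) - 1*2) = -504*((1 + 0) - 2) = -504*(1 - 2) = -504*(-1) = 504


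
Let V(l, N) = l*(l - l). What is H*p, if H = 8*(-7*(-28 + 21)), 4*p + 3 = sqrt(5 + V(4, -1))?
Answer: -294 + 98*sqrt(5) ≈ -74.865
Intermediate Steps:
V(l, N) = 0 (V(l, N) = l*0 = 0)
p = -3/4 + sqrt(5)/4 (p = -3/4 + sqrt(5 + 0)/4 = -3/4 + sqrt(5)/4 ≈ -0.19098)
H = 392 (H = 8*(-7*(-7)) = 8*49 = 392)
H*p = 392*(-3/4 + sqrt(5)/4) = -294 + 98*sqrt(5)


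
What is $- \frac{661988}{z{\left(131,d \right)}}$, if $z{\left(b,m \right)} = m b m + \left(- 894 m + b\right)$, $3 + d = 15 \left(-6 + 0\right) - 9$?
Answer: $- \frac{661988}{1454243} \approx -0.45521$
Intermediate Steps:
$d = -102$ ($d = -3 + \left(15 \left(-6 + 0\right) - 9\right) = -3 + \left(15 \left(-6\right) - 9\right) = -3 - 99 = -102$)
$z{\left(b,m \right)} = b - 894 m + b m^{2}$ ($z{\left(b,m \right)} = b m m + \left(b - 894 m\right) = b m^{2} + \left(b - 894 m\right) = b - 894 m + b m^{2}$)
$- \frac{661988}{z{\left(131,d \right)}} = - \frac{661988}{131 - -91188 + 131 \left(-102\right)^{2}} = - \frac{661988}{131 + 91188 + 131 \cdot 10404} = - \frac{661988}{131 + 91188 + 1362924} = - \frac{661988}{1454243}$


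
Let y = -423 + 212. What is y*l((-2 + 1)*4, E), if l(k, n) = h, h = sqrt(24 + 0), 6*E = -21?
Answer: -422*sqrt(6) ≈ -1033.7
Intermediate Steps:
y = -211
E = -7/2 (E = (1/6)*(-21) = -7/2 ≈ -3.5000)
h = 2*sqrt(6) (h = sqrt(24) = 2*sqrt(6) ≈ 4.8990)
l(k, n) = 2*sqrt(6)
y*l((-2 + 1)*4, E) = -422*sqrt(6)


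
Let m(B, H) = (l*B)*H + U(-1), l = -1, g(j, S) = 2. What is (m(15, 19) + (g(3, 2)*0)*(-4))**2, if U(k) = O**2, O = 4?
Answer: 72361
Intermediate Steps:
U(k) = 16 (U(k) = 4**2 = 16)
m(B, H) = 16 - B*H (m(B, H) = (-B)*H + 16 = -B*H + 16 = 16 - B*H)
(m(15, 19) + (g(3, 2)*0)*(-4))**2 = ((16 - 1*15*19) + (2*0)*(-4))**2 = ((16 - 285) + 0*(-4))**2 = (-269 + 0)**2 = (-269)**2 = 72361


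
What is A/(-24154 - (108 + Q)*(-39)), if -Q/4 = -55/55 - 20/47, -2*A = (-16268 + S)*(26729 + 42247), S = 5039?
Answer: -9100745172/463411 ≈ -19639.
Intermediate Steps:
A = 387265752 (A = -(-16268 + 5039)*(26729 + 42247)/2 = -(-11229)*68976/2 = -1/2*(-774531504) = 387265752)
Q = 268/47 (Q = -4*(-55/55 - 20/47) = -4*(-55*1/55 - 20*1/47) = -4*(-1 - 20/47) = -4*(-67/47) = 268/47 ≈ 5.7021)
A/(-24154 - (108 + Q)*(-39)) = 387265752/(-24154 - (108 + 268/47)*(-39)) = 387265752/(-24154 - 5344*(-39)/47) = 387265752/(-24154 - 1*(-208416/47)) = 387265752/(-24154 + 208416/47) = 387265752/(-926822/47) = 387265752*(-47/926822) = -9100745172/463411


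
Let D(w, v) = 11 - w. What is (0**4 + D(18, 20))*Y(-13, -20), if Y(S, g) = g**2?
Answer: -2800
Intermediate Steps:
(0**4 + D(18, 20))*Y(-13, -20) = (0**4 + (11 - 1*18))*(-20)**2 = (0 + (11 - 18))*400 = (0 - 7)*400 = -7*400 = -2800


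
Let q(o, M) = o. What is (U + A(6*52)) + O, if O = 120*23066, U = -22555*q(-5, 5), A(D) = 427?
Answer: 2881122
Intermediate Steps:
U = 112775 (U = -22555*(-5) = 112775)
O = 2767920
(U + A(6*52)) + O = (112775 + 427) + 2767920 = 113202 + 2767920 = 2881122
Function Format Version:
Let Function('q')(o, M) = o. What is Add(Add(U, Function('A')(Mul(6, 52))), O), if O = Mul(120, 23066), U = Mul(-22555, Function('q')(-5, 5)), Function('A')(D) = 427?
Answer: 2881122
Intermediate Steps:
U = 112775 (U = Mul(-22555, -5) = 112775)
O = 2767920
Add(Add(U, Function('A')(Mul(6, 52))), O) = Add(Add(112775, 427), 2767920) = Add(113202, 2767920) = 2881122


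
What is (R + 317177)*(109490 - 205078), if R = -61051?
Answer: -24482572088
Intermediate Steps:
(R + 317177)*(109490 - 205078) = (-61051 + 317177)*(109490 - 205078) = 256126*(-95588) = -24482572088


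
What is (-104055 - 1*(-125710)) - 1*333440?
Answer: -311785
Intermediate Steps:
(-104055 - 1*(-125710)) - 1*333440 = (-104055 + 125710) - 333440 = 21655 - 333440 = -311785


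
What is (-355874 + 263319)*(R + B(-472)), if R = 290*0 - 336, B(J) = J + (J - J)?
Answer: 74784440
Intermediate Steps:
B(J) = J (B(J) = J + 0 = J)
R = -336 (R = 0 - 336 = -336)
(-355874 + 263319)*(R + B(-472)) = (-355874 + 263319)*(-336 - 472) = -92555*(-808) = 74784440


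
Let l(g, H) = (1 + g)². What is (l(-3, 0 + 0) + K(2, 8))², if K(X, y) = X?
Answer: 36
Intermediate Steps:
(l(-3, 0 + 0) + K(2, 8))² = ((1 - 3)² + 2)² = ((-2)² + 2)² = (4 + 2)² = 6² = 36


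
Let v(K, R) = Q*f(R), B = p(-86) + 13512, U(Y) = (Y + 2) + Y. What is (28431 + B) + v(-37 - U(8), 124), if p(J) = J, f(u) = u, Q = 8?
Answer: 42849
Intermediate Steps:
U(Y) = 2 + 2*Y (U(Y) = (2 + Y) + Y = 2 + 2*Y)
B = 13426 (B = -86 + 13512 = 13426)
v(K, R) = 8*R
(28431 + B) + v(-37 - U(8), 124) = (28431 + 13426) + 8*124 = 41857 + 992 = 42849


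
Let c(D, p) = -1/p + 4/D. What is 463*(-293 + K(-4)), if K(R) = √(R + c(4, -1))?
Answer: -135659 + 463*I*√2 ≈ -1.3566e+5 + 654.78*I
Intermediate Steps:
K(R) = √(2 + R) (K(R) = √(R + (-1/(-1) + 4/4)) = √(R + (-1*(-1) + 4*(¼))) = √(R + (1 + 1)) = √(R + 2) = √(2 + R))
463*(-293 + K(-4)) = 463*(-293 + √(2 - 4)) = 463*(-293 + √(-2)) = 463*(-293 + I*√2) = -135659 + 463*I*√2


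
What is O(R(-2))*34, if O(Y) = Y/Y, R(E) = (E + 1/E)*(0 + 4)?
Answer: 34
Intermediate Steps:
R(E) = 4*E + 4/E (R(E) = (E + 1/E)*4 = 4*E + 4/E)
O(Y) = 1
O(R(-2))*34 = 1*34 = 34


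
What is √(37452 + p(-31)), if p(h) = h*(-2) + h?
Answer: √37483 ≈ 193.61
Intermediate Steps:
p(h) = -h (p(h) = -2*h + h = -h)
√(37452 + p(-31)) = √(37452 - 1*(-31)) = √(37452 + 31) = √37483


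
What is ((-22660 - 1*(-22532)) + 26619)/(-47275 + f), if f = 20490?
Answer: -26491/26785 ≈ -0.98902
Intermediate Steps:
((-22660 - 1*(-22532)) + 26619)/(-47275 + f) = ((-22660 - 1*(-22532)) + 26619)/(-47275 + 20490) = ((-22660 + 22532) + 26619)/(-26785) = (-128 + 26619)*(-1/26785) = 26491*(-1/26785) = -26491/26785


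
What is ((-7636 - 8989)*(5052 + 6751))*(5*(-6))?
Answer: 5886746250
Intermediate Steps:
((-7636 - 8989)*(5052 + 6751))*(5*(-6)) = -16625*11803*(-30) = -196224875*(-30) = 5886746250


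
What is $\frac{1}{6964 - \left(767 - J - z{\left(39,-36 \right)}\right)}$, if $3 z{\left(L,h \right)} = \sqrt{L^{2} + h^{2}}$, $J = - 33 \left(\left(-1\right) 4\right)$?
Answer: $\frac{6329}{40055928} - \frac{\sqrt{313}}{40055928} \approx 0.00015756$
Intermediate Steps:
$J = 132$ ($J = \left(-33\right) \left(-4\right) = 132$)
$z{\left(L,h \right)} = \frac{\sqrt{L^{2} + h^{2}}}{3}$
$\frac{1}{6964 - \left(767 - J - z{\left(39,-36 \right)}\right)} = \frac{1}{6964 - \left(635 - \frac{\sqrt{39^{2} + \left(-36\right)^{2}}}{3}\right)} = \frac{1}{6964 - \left(635 - \frac{\sqrt{1521 + 1296}}{3}\right)} = \frac{1}{6964 - \left(635 - \sqrt{313}\right)} = \frac{1}{6329 + \sqrt{313}}$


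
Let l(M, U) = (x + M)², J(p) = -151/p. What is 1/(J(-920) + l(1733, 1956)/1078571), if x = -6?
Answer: 992285320/2906790901 ≈ 0.34137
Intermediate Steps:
l(M, U) = (-6 + M)²
1/(J(-920) + l(1733, 1956)/1078571) = 1/(-151/(-920) + (-6 + 1733)²/1078571) = 1/(-151*(-1/920) + 1727²*(1/1078571)) = 1/(151/920 + 2982529*(1/1078571)) = 1/(151/920 + 2982529/1078571) = 1/(2906790901/992285320) = 992285320/2906790901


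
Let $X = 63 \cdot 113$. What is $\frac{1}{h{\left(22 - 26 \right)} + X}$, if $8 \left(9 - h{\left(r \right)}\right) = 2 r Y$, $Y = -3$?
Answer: $\frac{1}{7125} \approx 0.00014035$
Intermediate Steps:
$h{\left(r \right)} = 9 + \frac{3 r}{4}$ ($h{\left(r \right)} = 9 - \frac{2 r \left(-3\right)}{8} = 9 - \frac{\left(-6\right) r}{8} = 9 + \frac{3 r}{4}$)
$X = 7119$
$\frac{1}{h{\left(22 - 26 \right)} + X} = \frac{1}{\left(9 + \frac{3 \left(22 - 26\right)}{4}\right) + 7119} = \frac{1}{\left(9 + \frac{3}{4} \left(-4\right)\right) + 7119} = \frac{1}{\left(9 - 3\right) + 7119} = \frac{1}{6 + 7119} = \frac{1}{7125}$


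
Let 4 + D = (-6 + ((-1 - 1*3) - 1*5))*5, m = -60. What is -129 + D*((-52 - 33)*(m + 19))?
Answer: -275444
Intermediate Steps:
D = -79 (D = -4 + (-6 + ((-1 - 1*3) - 1*5))*5 = -4 + (-6 + ((-1 - 3) - 5))*5 = -4 + (-6 + (-4 - 5))*5 = -4 + (-6 - 9)*5 = -4 - 15*5 = -4 - 75 = -79)
-129 + D*((-52 - 33)*(m + 19)) = -129 - 79*(-52 - 33)*(-60 + 19) = -129 - (-6715)*(-41) = -129 - 79*3485 = -129 - 275315 = -275444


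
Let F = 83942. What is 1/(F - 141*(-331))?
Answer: 1/130613 ≈ 7.6562e-6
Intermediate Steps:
1/(F - 141*(-331)) = 1/(83942 - 141*(-331)) = 1/(83942 + 46671) = 1/130613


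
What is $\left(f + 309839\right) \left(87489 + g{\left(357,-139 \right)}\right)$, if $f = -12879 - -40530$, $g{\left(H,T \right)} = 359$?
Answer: $29647821520$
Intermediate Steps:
$f = 27651$ ($f = -12879 + 40530 = 27651$)
$\left(f + 309839\right) \left(87489 + g{\left(357,-139 \right)}\right) = \left(27651 + 309839\right) \left(87489 + 359\right) = 337490 \cdot 87848 = 29647821520$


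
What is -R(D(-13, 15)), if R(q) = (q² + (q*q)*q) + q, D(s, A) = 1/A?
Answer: -241/3375 ≈ -0.071407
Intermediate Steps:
R(q) = q + q² + q³ (R(q) = (q² + q²*q) + q = (q² + q³) + q = q + q² + q³)
-R(D(-13, 15)) = -(1 + 1/15 + (1/15)²)/15 = -(1 + 1/15 + 1/225)/15 = -241/(15*225) = -1*241/3375 = -241/3375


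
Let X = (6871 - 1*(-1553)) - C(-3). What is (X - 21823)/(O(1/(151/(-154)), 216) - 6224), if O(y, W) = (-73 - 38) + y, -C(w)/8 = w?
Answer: 2026873/956739 ≈ 2.1185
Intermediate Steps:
C(w) = -8*w
O(y, W) = -111 + y
X = 8400 (X = (6871 - 1*(-1553)) - (-8)*(-3) = (6871 + 1553) - 1*24 = 8424 - 24 = 8400)
(X - 21823)/(O(1/(151/(-154)), 216) - 6224) = (8400 - 21823)/((-111 + 1/(151/(-154))) - 6224) = -13423/((-111 + 1/(151*(-1/154))) - 6224) = -13423/((-111 + 1/(-151/154)) - 6224) = -13423/((-111 - 154/151) - 6224) = -13423/(-16915/151 - 6224) = -13423/(-956739/151) = -13423*(-151/956739) = 2026873/956739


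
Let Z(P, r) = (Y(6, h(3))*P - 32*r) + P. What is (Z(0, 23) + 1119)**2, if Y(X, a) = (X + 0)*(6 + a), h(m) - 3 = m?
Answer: 146689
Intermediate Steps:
h(m) = 3 + m
Y(X, a) = X*(6 + a)
Z(P, r) = -32*r + 73*P (Z(P, r) = ((6*(6 + (3 + 3)))*P - 32*r) + P = ((6*(6 + 6))*P - 32*r) + P = ((6*12)*P - 32*r) + P = (72*P - 32*r) + P = (-32*r + 72*P) + P = -32*r + 73*P)
(Z(0, 23) + 1119)**2 = ((-32*23 + 73*0) + 1119)**2 = ((-736 + 0) + 1119)**2 = (-736 + 1119)**2 = 383**2 = 146689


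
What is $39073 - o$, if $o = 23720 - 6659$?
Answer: $22012$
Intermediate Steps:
$o = 17061$
$39073 - o = 39073 - 17061 = 22012$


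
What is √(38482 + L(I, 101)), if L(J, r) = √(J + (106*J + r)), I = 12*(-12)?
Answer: √(38482 + I*√15307) ≈ 196.17 + 0.3153*I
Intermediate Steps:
I = -144
L(J, r) = √(r + 107*J) (L(J, r) = √(J + (r + 106*J)) = √(r + 107*J))
√(38482 + L(I, 101)) = √(38482 + √(101 + 107*(-144))) = √(38482 + √(101 - 15408)) = √(38482 + √(-15307)) = √(38482 + I*√15307)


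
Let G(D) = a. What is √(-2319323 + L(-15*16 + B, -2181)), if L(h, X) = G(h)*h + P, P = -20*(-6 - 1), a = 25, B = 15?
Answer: 6*I*√64578 ≈ 1524.7*I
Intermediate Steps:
G(D) = 25
P = 140 (P = -20*(-7) = 140)
L(h, X) = 140 + 25*h (L(h, X) = 25*h + 140 = 140 + 25*h)
√(-2319323 + L(-15*16 + B, -2181)) = √(-2319323 + (140 + 25*(-15*16 + 15))) = √(-2319323 + (140 + 25*(-240 + 15))) = √(-2319323 + (140 + 25*(-225))) = √(-2319323 + (140 - 5625)) = √(-2319323 - 5485) = √(-2324808) = 6*I*√64578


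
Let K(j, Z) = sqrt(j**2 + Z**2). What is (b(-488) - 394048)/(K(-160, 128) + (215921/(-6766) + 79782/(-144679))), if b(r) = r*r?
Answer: -4849930495576888471819776/39220904531270741644423 - 4780597937880997974540288*sqrt(41)/39220904531270741644423 ≈ -904.13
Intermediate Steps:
b(r) = r**2
K(j, Z) = sqrt(Z**2 + j**2)
(b(-488) - 394048)/(K(-160, 128) + (215921/(-6766) + 79782/(-144679))) = ((-488)**2 - 394048)/(sqrt(128**2 + (-160)**2) + (215921/(-6766) + 79782/(-144679))) = (238144 - 394048)/(sqrt(16384 + 25600) + (215921*(-1/6766) + 79782*(-1/144679))) = -155904/(sqrt(41984) + (-215921/6766 - 79782/144679)) = -155904/(32*sqrt(41) - 31779039371/978898114) = -155904/(-31779039371/978898114 + 32*sqrt(41))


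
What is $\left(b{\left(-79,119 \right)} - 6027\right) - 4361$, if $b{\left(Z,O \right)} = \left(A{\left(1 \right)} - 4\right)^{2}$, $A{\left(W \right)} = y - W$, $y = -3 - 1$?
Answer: $-10307$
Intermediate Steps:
$y = -4$
$A{\left(W \right)} = -4 - W$
$b{\left(Z,O \right)} = 81$ ($b{\left(Z,O \right)} = \left(\left(-4 - 1\right) - 4\right)^{2} = \left(-5 - 4\right)^{2} = \left(-9\right)^{2} = 81$)
$\left(b{\left(-79,119 \right)} - 6027\right) - 4361 = \left(81 - 6027\right) - 4361 = -5946 - 4361 = -10307$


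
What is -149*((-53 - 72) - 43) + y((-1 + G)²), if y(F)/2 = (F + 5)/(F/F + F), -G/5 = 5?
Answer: 16948026/677 ≈ 25034.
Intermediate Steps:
G = -25 (G = -5*5 = -25)
y(F) = 2*(5 + F)/(1 + F) (y(F) = 2*((F + 5)/(F/F + F)) = 2*((5 + F)/(1 + F)) = 2*(5 + F)/(1 + F))
-149*((-53 - 72) - 43) + y((-1 + G)²) = -149*((-53 - 72) - 43) + 2*(5 + (-1 - 25)²)/(1 + (-1 - 25)²) = -149*(-125 - 43) + 2*(5 + (-26)²)/(1 + (-26)²) = -149*(-168) + 2*(5 + 676)/(1 + 676) = 25032 + 2*681/677 = 25032 + 2*(1/677)*681 = 25032 + 1362/677 = 16948026/677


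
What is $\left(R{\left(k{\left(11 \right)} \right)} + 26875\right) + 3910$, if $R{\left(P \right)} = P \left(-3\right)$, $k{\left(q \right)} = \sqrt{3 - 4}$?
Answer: $30785 - 3 i \approx 30785.0 - 3.0 i$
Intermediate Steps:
$k{\left(q \right)} = i$ ($k{\left(q \right)} = \sqrt{-1} = i$)
$R{\left(P \right)} = - 3 P$
$\left(R{\left(k{\left(11 \right)} \right)} + 26875\right) + 3910 = \left(- 3 i + 26875\right) + 3910 = \left(26875 - 3 i\right) + 3910 = 30785 - 3 i$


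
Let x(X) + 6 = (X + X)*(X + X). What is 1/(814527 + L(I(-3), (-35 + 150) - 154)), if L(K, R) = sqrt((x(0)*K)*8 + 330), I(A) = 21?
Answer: 271509/221151411469 - I*sqrt(678)/663454234407 ≈ 1.2277e-6 - 3.9247e-11*I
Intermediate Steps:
x(X) = -6 + 4*X**2 (x(X) = -6 + (X + X)*(X + X) = -6 + (2*X)*(2*X) = -6 + 4*X**2)
L(K, R) = sqrt(330 - 48*K) (L(K, R) = sqrt(((-6 + 4*0**2)*K)*8 + 330) = sqrt(((-6 + 4*0)*K)*8 + 330) = sqrt(((-6 + 0)*K)*8 + 330) = sqrt(-6*K*8 + 330) = sqrt(-48*K + 330) = sqrt(330 - 48*K))
1/(814527 + L(I(-3), (-35 + 150) - 154)) = 1/(814527 + sqrt(330 - 48*21)) = 1/(814527 + sqrt(330 - 1008)) = 1/(814527 + sqrt(-678)) = 1/(814527 + I*sqrt(678))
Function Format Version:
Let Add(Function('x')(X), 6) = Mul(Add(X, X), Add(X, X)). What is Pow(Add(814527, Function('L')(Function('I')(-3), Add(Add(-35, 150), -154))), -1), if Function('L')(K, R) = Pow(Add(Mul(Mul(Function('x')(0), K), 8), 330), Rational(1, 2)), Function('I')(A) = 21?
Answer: Add(Rational(271509, 221151411469), Mul(Rational(-1, 663454234407), I, Pow(678, Rational(1, 2)))) ≈ Add(1.2277e-6, Mul(-3.9247e-11, I))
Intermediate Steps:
Function('x')(X) = Add(-6, Mul(4, Pow(X, 2))) (Function('x')(X) = Add(-6, Mul(Add(X, X), Add(X, X))) = Add(-6, Mul(Mul(2, X), Mul(2, X))) = Add(-6, Mul(4, Pow(X, 2))))
Function('L')(K, R) = Pow(Add(330, Mul(-48, K)), Rational(1, 2)) (Function('L')(K, R) = Pow(Add(Mul(Mul(Add(-6, Mul(4, Pow(0, 2))), K), 8), 330), Rational(1, 2)) = Pow(Add(Mul(Mul(Add(-6, Mul(4, 0)), K), 8), 330), Rational(1, 2)) = Pow(Add(Mul(Mul(Add(-6, 0), K), 8), 330), Rational(1, 2)) = Pow(Add(Mul(Mul(-6, K), 8), 330), Rational(1, 2)) = Pow(Add(Mul(-48, K), 330), Rational(1, 2)) = Pow(Add(330, Mul(-48, K)), Rational(1, 2)))
Pow(Add(814527, Function('L')(Function('I')(-3), Add(Add(-35, 150), -154))), -1) = Pow(Add(814527, Pow(Add(330, Mul(-48, 21)), Rational(1, 2))), -1) = Pow(Add(814527, Pow(Add(330, -1008), Rational(1, 2))), -1) = Pow(Add(814527, Pow(-678, Rational(1, 2))), -1) = Pow(Add(814527, Mul(I, Pow(678, Rational(1, 2)))), -1)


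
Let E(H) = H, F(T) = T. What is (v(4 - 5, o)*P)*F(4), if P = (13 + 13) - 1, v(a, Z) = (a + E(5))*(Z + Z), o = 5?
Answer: 4000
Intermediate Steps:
v(a, Z) = 2*Z*(5 + a) (v(a, Z) = (a + 5)*(Z + Z) = (5 + a)*(2*Z) = 2*Z*(5 + a))
P = 25 (P = 26 - 1 = 25)
(v(4 - 5, o)*P)*F(4) = ((2*5*(5 + (4 - 5)))*25)*4 = ((2*5*(5 - 1))*25)*4 = ((2*5*4)*25)*4 = (40*25)*4 = 1000*4 = 4000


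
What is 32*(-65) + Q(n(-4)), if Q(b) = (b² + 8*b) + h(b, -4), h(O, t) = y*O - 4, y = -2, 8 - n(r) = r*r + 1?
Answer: -2057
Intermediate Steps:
n(r) = 7 - r² (n(r) = 8 - (r*r + 1) = 8 - (r² + 1) = 8 - (1 + r²) = 8 + (-1 - r²) = 7 - r²)
h(O, t) = -4 - 2*O (h(O, t) = -2*O - 4 = -4 - 2*O)
Q(b) = -4 + b² + 6*b (Q(b) = (b² + 8*b) + (-4 - 2*b) = -4 + b² + 6*b)
32*(-65) + Q(n(-4)) = 32*(-65) + (-4 + (7 - 1*(-4)²)² + 6*(7 - 1*(-4)²)) = -2080 + (-4 + (7 - 1*16)² + 6*(7 - 1*16)) = -2080 + (-4 + (7 - 16)² + 6*(7 - 16)) = -2080 + (-4 + (-9)² + 6*(-9)) = -2080 + (-4 + 81 - 54) = -2080 + 23 = -2057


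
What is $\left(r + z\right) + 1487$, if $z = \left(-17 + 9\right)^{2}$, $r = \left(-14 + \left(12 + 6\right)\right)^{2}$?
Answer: $1567$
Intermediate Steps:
$r = 16$ ($r = \left(-14 + 18\right)^{2} = 4^{2} = 16$)
$z = 64$ ($z = \left(-8\right)^{2} = 64$)
$\left(r + z\right) + 1487 = \left(16 + 64\right) + 1487 = 80 + 1487 = 1567$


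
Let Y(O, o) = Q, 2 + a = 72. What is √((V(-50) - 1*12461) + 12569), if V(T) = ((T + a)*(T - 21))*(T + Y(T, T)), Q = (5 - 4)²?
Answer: 2*√17422 ≈ 263.98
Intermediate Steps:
a = 70 (a = -2 + 72 = 70)
Q = 1 (Q = 1² = 1)
Y(O, o) = 1
V(T) = (1 + T)*(-21 + T)*(70 + T) (V(T) = ((T + 70)*(T - 21))*(T + 1) = ((70 + T)*(-21 + T))*(1 + T) = ((-21 + T)*(70 + T))*(1 + T) = (1 + T)*(-21 + T)*(70 + T))
√((V(-50) - 1*12461) + 12569) = √(((-1470 + (-50)³ - 1421*(-50) + 50*(-50)²) - 1*12461) + 12569) = √(((-1470 - 125000 + 71050 + 50*2500) - 12461) + 12569) = √(((-1470 - 125000 + 71050 + 125000) - 12461) + 12569) = √((69580 - 12461) + 12569) = √(57119 + 12569) = √69688 = 2*√17422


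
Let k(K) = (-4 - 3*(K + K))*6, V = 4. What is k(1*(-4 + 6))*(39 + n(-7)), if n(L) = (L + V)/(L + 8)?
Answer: -3456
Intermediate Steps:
n(L) = (4 + L)/(8 + L) (n(L) = (L + 4)/(L + 8) = (4 + L)/(8 + L))
k(K) = -24 - 36*K (k(K) = (-4 - 6*K)*6 = -24 - 36*K)
k(1*(-4 + 6))*(39 + n(-7)) = (-24 - 36*(-4 + 6))*(39 + (4 - 7)/(8 - 7)) = (-24 - 36*2)*(39 - 3/1) = (-24 - 36*2)*(39 + 1*(-3)) = (-24 - 72)*(39 - 3) = -96*36 = -3456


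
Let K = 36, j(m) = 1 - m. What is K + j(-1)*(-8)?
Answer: 20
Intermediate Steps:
K + j(-1)*(-8) = 36 + (1 - 1*(-1))*(-8) = 36 + (1 + 1)*(-8) = 36 + 2*(-8) = 36 - 16 = 20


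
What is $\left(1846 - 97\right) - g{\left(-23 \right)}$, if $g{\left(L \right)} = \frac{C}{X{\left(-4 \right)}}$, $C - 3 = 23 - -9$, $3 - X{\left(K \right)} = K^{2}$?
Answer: $\frac{22772}{13} \approx 1751.7$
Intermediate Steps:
$X{\left(K \right)} = 3 - K^{2}$
$C = 35$ ($C = 3 + \left(23 - -9\right) = 3 + \left(23 + 9\right) = 3 + 32 = 35$)
$g{\left(L \right)} = - \frac{35}{13}$ ($g{\left(L \right)} = \frac{35}{3 - \left(-4\right)^{2}} = \frac{35}{3 - 16} = \frac{35}{-13} = 35 \left(- \frac{1}{13}\right) = - \frac{35}{13}$)
$\left(1846 - 97\right) - g{\left(-23 \right)} = \left(1846 - 97\right) - - \frac{35}{13} = \left(1846 - 97\right) + \frac{35}{13} = 1749 + \frac{35}{13} = \frac{22772}{13}$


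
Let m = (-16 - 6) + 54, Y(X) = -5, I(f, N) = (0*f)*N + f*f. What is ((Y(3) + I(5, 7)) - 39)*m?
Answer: -608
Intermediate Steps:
I(f, N) = f² (I(f, N) = 0*N + f² = 0 + f² = f²)
m = 32 (m = -22 + 54 = 32)
((Y(3) + I(5, 7)) - 39)*m = ((-5 + 5²) - 39)*32 = ((-5 + 25) - 39)*32 = (20 - 39)*32 = -19*32 = -608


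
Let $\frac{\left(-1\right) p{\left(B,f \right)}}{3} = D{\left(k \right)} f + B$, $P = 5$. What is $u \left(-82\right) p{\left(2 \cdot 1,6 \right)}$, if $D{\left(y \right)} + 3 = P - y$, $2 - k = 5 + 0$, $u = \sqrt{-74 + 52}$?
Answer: $7872 i \sqrt{22} \approx 36923.0 i$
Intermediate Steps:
$u = i \sqrt{22}$ ($u = \sqrt{-22} = i \sqrt{22} \approx 4.6904 i$)
$k = -3$ ($k = 2 - \left(5 + 0\right) = 2 - 5 = -3$)
$D{\left(y \right)} = 2 - y$ ($D{\left(y \right)} = -3 - \left(-5 + y\right) = 2 - y$)
$p{\left(B,f \right)} = - 15 f - 3 B$ ($p{\left(B,f \right)} = - 3 \left(\left(2 - -3\right) f + B\right) = - 3 \left(\left(2 + 3\right) f + B\right) = - 3 \left(5 f + B\right) = - 3 \left(B + 5 f\right) = - 15 f - 3 B$)
$u \left(-82\right) p{\left(2 \cdot 1,6 \right)} = i \sqrt{22} \left(-82\right) \left(\left(-15\right) 6 - 3 \cdot 2 \cdot 1\right) = - 82 i \sqrt{22} \left(-90 - 6\right) = - 82 i \sqrt{22} \left(-96\right) = 7872 i \sqrt{22}$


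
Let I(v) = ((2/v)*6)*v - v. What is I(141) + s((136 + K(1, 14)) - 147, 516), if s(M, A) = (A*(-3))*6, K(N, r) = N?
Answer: -9417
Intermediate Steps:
s(M, A) = -18*A (s(M, A) = -3*A*6 = -18*A)
I(v) = 12 - v (I(v) = (12/v)*v - v = 12 - v)
I(141) + s((136 + K(1, 14)) - 147, 516) = (12 - 1*141) - 18*516 = (12 - 141) - 9288 = -129 - 9288 = -9417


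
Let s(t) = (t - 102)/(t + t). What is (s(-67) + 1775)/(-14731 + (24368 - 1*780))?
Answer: 238019/1186838 ≈ 0.20055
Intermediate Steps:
s(t) = (-102 + t)/(2*t) (s(t) = (-102 + t)/((2*t)) = (-102 + t)*(1/(2*t)) = (-102 + t)/(2*t))
(s(-67) + 1775)/(-14731 + (24368 - 1*780)) = ((½)*(-102 - 67)/(-67) + 1775)/(-14731 + (24368 - 1*780)) = ((½)*(-1/67)*(-169) + 1775)/(-14731 + (24368 - 780)) = (169/134 + 1775)/(-14731 + 23588) = (238019/134)/8857 = (238019/134)*(1/8857) = 238019/1186838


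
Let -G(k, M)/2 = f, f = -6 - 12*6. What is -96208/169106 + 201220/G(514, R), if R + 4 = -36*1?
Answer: 607366087/471081 ≈ 1289.3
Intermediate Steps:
R = -40 (R = -4 - 36*1 = -4 - 36 = -40)
f = -78 (f = -6 - 72 = -78)
G(k, M) = 156 (G(k, M) = -2*(-78) = 156)
-96208/169106 + 201220/G(514, R) = -96208/169106 + 201220/156 = -96208*1/169106 + 201220*(1/156) = -6872/12079 + 50305/39 = 607366087/471081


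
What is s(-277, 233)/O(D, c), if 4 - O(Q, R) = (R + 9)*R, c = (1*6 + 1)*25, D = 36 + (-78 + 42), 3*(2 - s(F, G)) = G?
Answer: 227/96588 ≈ 0.0023502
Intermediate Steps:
s(F, G) = 2 - G/3
D = 0 (D = 36 - 36 = 0)
c = 175 (c = (6 + 1)*25 = 7*25 = 175)
O(Q, R) = 4 - R*(9 + R) (O(Q, R) = 4 - (R + 9)*R = 4 - (9 + R)*R = 4 - R*(9 + R))
s(-277, 233)/O(D, c) = (2 - ⅓*233)/(4 - 1*175² - 9*175) = (2 - 233/3)/(4 - 1*30625 - 1575) = -227/(3*(4 - 30625 - 1575)) = -227/3/(-32196) = -227/3*(-1/32196) = 227/96588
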